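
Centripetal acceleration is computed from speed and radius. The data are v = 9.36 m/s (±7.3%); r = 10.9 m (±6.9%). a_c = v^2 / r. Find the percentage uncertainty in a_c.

Products/powers → add relative errors in quadrature, weighted by exponent:
  (2·δv/v)² = (2×0.0730)² = 0.0213;  (-1·δr/r)² = (-1×0.0690)² = 0.00476
δa_c/a_c = √(0.0261) = 0.161

16.1%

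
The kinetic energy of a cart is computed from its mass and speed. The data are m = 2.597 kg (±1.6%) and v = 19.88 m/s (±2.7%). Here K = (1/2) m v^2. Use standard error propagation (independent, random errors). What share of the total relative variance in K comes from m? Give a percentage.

(δK/K)² = (1·δm/m)² + (2·δv/v)²
  m term: (1×0.0160)² = 0.000256
  v term: (2×0.0270)² = 0.00292
Total = 0.00317. Share from m = 0.000256/0.00317 = 0.0807.

8.07%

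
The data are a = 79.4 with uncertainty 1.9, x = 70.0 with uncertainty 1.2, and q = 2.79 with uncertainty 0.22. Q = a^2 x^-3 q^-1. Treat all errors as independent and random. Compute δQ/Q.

0.106

Q is a product of powers, so relative uncertainties combine in quadrature:
  (2·δa/a)² = (2×0.0239)² = 0.00229;  (-3·δx/x)² = (-3×0.0171)² = 0.00264;  (-1·δq/q)² = (-1×0.0789)² = 0.00622
δQ/Q = √(0.0112) = 0.106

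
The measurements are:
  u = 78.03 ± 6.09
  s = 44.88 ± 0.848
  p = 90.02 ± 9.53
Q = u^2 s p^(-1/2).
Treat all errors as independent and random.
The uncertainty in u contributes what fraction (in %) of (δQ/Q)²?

88.5%

(δQ/Q)² = (2·δu/u)² + (1·δs/s)² + (−½·δp/p)²
  u term: (2×0.0780)² = 0.0244
  s term: (1×0.0189)² = 0.000357
  p term: (-0.5×0.106)² = 0.00280
Total = 0.0275. Share from u = 0.0244/0.0275 = 0.885.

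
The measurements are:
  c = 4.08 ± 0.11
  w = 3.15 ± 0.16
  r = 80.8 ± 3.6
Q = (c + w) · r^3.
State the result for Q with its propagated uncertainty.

Let u = c + w = 7.23. δu = √(δc² + δw²) = √(0.0121 + 0.0256) = 0.194, so δu/u = 0.0269.
Q is then a monomial in u, r:
δQ/Q = √((δu/u)² + (3·δr/r)²) = √(0.000721 + 0.0179) = 0.136
Q = 3.81e+06, so δQ = 0.136 × 3.81e+06 = 5.2e+05.

(3.81 ± 0.520) × 10^6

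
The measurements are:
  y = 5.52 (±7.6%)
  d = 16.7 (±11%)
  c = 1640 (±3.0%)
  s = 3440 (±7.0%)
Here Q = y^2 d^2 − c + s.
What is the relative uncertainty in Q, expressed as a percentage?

Let p = y^2·d^2 = 8500. δp/p = √((2·δy/y)² + (2·δd/d)²) = √(0.0231 + 0.0484) = 0.267, so δp = 2270.
Q = p − c + s: δQ = √(δp² + δc² + δs²) = √(5.16e+06 + 2420 + 58000) = 2290
Q = 10300, so δQ/Q = 2290/10300 = 0.222.

22.2%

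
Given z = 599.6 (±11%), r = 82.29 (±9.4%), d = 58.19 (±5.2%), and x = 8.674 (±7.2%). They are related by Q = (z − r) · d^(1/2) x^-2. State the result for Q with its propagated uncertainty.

Let u = z − r = 517.3. δu = √(δz² + δr²) = √(4350 + 59.8) = 66.4, so δu/u = 0.128.
Q is then a monomial in u, d, x:
δQ/Q = √((δu/u)² + (½·δd/d)² + (-2·δx/x)²) = √(0.0165 + 0.000676 + 0.0207) = 0.195
Q = 52.45, so δQ = 0.195 × 52.45 = 10.2.

52.45 ± 10.2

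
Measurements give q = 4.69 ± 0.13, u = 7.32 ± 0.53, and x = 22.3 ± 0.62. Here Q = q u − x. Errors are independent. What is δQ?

2.73

Let p = q·u = 34.3. δp/p = √((1·δq/q)² + (1·δu/u)²) = √(0.000768 + 0.00524) = 0.0775, so δp = 2.66.
Q = p − x: δQ = √(δp² + δx²) = √(7.08 + 0.384) = 2.73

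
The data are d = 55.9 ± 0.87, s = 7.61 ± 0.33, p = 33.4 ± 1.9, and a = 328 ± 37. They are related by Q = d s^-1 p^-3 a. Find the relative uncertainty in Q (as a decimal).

0.210

Since Q is a product/quotient, work with relative uncertainties:
  (1·δd/d)² = (1×0.0156)² = 0.000242;  (-1·δs/s)² = (-1×0.0434)² = 0.00188;  (-3·δp/p)² = (-3×0.0569)² = 0.0291;  (1·δa/a)² = (1×0.113)² = 0.0127
δQ/Q = √(0.0440) = 0.210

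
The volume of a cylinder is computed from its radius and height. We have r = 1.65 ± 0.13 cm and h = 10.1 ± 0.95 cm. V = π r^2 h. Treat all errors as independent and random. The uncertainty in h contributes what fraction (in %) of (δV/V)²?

26.3%

(δV/V)² = (2·δr/r)² + (1·δh/h)²
  r term: (2×0.0788)² = 0.0248
  h term: (1×0.0941)² = 0.00885
Total = 0.0337. Share from h = 0.00885/0.0337 = 0.263.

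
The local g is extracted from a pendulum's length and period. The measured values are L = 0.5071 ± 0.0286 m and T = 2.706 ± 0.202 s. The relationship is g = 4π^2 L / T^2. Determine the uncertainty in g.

0.436 m/s^2

Relative error in a monomial: (δg/g)² = Σ (nᵢ · δxᵢ/xᵢ)².
  (1·δL/L)² = (1×0.0564)² = 0.00318;  (-2·δT/T)² = (-2×0.0746)² = 0.0223
δg/g = √(0.0255) = 0.160
g = 2.734 m/s^2, so δg = 0.160 × 2.734 = 0.436 m/s^2.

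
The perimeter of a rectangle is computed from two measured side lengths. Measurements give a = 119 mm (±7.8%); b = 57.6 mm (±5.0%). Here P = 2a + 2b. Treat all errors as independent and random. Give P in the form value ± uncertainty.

353 ± 19.4 mm

Sums and differences: (δP)² = Σ (cᵢ δxᵢ)².
  (2·δa)² = 345;  (2·δb)² = 33.2
δP = √(378) = 19.4 mm
P = 353 mm.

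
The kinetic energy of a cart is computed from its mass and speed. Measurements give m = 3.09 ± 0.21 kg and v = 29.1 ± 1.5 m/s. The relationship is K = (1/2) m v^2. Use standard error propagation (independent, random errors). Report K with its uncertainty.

1310 ± 162 J

K is a product of powers, so relative uncertainties combine in quadrature:
  (1·δm/m)² = (1×0.0680)² = 0.00462;  (2·δv/v)² = (2×0.0515)² = 0.0106
δK/K = √(0.0152) = 0.123
K = 1310 J, so δK = 0.123 × 1310 = 162 J.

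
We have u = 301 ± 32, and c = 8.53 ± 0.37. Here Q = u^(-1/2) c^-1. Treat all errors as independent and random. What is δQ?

Each factor contributes (exponent × relative error)² to (δQ/Q)²:
  (−½·δu/u)² = (-0.5×0.106)² = 0.00283;  (-1·δc/c)² = (-1×0.0434)² = 0.00188
δQ/Q = √(0.00471) = 0.0686
Q = 0.00676, so δQ = 0.0686 × 0.00676 = 0.000464.

0.000464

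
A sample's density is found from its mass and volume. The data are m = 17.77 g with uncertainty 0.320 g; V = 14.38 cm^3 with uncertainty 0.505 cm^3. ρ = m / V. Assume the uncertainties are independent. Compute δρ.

0.0488 g/cm^3

Products/powers → add relative errors in quadrature, weighted by exponent:
  (1·δm/m)² = (1×0.0180)² = 0.000324;  (-1·δV/V)² = (-1×0.0351)² = 0.00123
δρ/ρ = √(0.00156) = 0.0395
ρ = 1.236 g/cm^3, so δρ = 0.0395 × 1.236 = 0.0488 g/cm^3.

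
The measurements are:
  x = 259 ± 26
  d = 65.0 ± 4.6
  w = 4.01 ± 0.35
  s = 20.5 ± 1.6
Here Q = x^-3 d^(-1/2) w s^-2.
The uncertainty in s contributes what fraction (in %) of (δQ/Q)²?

(δQ/Q)² = (-3·δx/x)² + (−½·δd/d)² + (1·δw/w)² + (-2·δs/s)²
  x term: (-3×0.100)² = 0.0907
  d term: (-0.5×0.0708)² = 0.00125
  w term: (1×0.0873)² = 0.00762
  s term: (-2×0.0780)² = 0.0244
Total = 0.124. Share from s = 0.0244/0.124 = 0.197.

19.7%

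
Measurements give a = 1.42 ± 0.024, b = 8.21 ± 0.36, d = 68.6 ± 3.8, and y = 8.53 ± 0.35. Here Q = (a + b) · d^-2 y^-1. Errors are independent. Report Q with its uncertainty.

Let u = a + b = 9.63. δu = √(δa² + δb²) = √(0.000576 + 0.130) = 0.361, so δu/u = 0.0375.
Q is then a monomial in u, d, y:
δQ/Q = √((δu/u)² + (-2·δd/d)² + (-1·δy/y)²) = √(0.00140 + 0.0123 + 0.00168) = 0.124
Q = 0.000240, so δQ = 0.124 × 0.000240 = 2.97e-05.

(2.40 ± 0.297) × 10^-4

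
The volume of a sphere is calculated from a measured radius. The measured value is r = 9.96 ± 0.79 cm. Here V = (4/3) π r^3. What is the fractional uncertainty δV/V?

0.238

Relative error in a monomial: (δV/V)² = Σ (nᵢ · δxᵢ/xᵢ)².
  (3·δr/r)² = (3×0.0793)² = 0.0566
δV/V = √(0.0566) = 0.238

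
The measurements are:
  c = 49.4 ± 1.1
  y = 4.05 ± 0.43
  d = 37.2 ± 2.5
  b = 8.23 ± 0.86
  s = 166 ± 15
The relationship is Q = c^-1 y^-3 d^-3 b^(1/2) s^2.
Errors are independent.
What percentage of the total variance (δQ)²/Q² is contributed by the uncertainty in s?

(δQ/Q)² = (-1·δc/c)² + (-3·δy/y)² + (-3·δd/d)² + (½·δb/b)² + (2·δs/s)²
  c term: (-1×0.0223)² = 0.000496
  y term: (-3×0.106)² = 0.101
  d term: (-3×0.0672)² = 0.0406
  b term: (0.5×0.104)² = 0.00273
  s term: (2×0.0904)² = 0.0327
Total = 0.178. Share from s = 0.0327/0.178 = 0.183.

18.3%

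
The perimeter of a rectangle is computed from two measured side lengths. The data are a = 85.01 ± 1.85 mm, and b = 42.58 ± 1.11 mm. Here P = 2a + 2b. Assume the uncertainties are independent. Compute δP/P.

0.0169

Absolute uncertainties add in quadrature for a linear combination:
  (2·δa)² = 13.7;  (2·δb)² = 4.93
δP = √(18.6) = 4.31 mm
P = 255.2 mm, so δP/P = 4.31/255.2 = 0.0169.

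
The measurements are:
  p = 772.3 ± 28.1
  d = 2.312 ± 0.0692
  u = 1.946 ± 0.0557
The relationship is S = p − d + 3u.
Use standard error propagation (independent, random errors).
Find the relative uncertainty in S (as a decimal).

For a sum/difference, combine absolute errors in quadrature:
  (δp)² = 790;  (δd)² = 0.00479;  (3·δu)² = 0.0279
δS = √(790) = 28.1
S = 775.8, so δS/S = 28.1/775.8 = 0.0362.

0.0362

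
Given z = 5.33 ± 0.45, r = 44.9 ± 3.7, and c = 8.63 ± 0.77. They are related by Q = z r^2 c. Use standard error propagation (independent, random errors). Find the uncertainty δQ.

Q is a product of powers, so relative uncertainties combine in quadrature:
  (1·δz/z)² = (1×0.0844)² = 0.00713;  (2·δr/r)² = (2×0.0824)² = 0.0272;  (1·δc/c)² = (1×0.0892)² = 0.00796
δQ/Q = √(0.0423) = 0.206
Q = 92700, so δQ = 0.206 × 92700 = 19100.

19100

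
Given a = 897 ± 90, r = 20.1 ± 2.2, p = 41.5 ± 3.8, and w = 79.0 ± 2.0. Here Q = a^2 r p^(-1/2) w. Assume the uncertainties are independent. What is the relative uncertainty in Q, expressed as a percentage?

23.4%

Each factor contributes (exponent × relative error)² to (δQ/Q)²:
  (2·δa/a)² = (2×0.100)² = 0.0403;  (1·δr/r)² = (1×0.109)² = 0.0120;  (−½·δp/p)² = (-0.5×0.0916)² = 0.00210;  (1·δw/w)² = (1×0.0253)² = 0.000641
δQ/Q = √(0.0550) = 0.234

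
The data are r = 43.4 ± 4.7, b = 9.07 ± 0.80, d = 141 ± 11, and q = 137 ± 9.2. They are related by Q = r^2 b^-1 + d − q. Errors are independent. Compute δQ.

50.6

Let p = r^2·b^-1 = 208. δp/p = √((2·δr/r)² + (-1·δb/b)²) = √(0.0469 + 0.00778) = 0.234, so δp = 48.6.
Q = p + d − q: δQ = √(δp² + δd² + δq²) = √(2360 + 121 + 84.6) = 50.6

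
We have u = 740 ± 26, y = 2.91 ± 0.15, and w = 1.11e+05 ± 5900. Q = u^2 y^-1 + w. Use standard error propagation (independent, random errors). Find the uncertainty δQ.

Let p = u^2·y^-1 = 1.88e+05. δp/p = √((2·δu/u)² + (-1·δy/y)²) = √(0.00494 + 0.00266) = 0.0871, so δp = 16400.
Q = p + w: δQ = √(δp² + δw²) = √(2.69e+08 + 3.48e+07) = 17400

17400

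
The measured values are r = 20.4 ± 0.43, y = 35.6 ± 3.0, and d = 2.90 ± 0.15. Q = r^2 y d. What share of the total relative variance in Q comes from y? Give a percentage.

61.5%

(δQ/Q)² = (2·δr/r)² + (1·δy/y)² + (1·δd/d)²
  r term: (2×0.0211)² = 0.00178
  y term: (1×0.0843)² = 0.00710
  d term: (1×0.0517)² = 0.00268
Total = 0.0116. Share from y = 0.00710/0.0116 = 0.615.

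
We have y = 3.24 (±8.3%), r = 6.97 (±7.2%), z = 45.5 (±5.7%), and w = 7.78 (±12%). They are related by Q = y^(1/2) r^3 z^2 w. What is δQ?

Products/powers → add relative errors in quadrature, weighted by exponent:
  (½·δy/y)² = (0.5×0.0830)² = 0.00172;  (3·δr/r)² = (3×0.0720)² = 0.0467;  (2·δz/z)² = (2×0.0570)² = 0.0130;  (1·δw/w)² = (1×0.120)² = 0.0144
δQ/Q = √(0.0758) = 0.275
Q = 9.82e+06, so δQ = 0.275 × 9.82e+06 = 2.7e+06.

2.7e+06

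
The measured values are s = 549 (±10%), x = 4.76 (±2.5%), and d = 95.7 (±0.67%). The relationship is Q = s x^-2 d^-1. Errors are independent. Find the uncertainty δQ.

0.0284

For a monomial Q ∝ s, x^-2, d^-1, fractional errors add in quadrature:
  (1·δs/s)² = (1×0.100)² = 0.0100;  (-2·δx/x)² = (-2×0.0250)² = 0.00250;  (-1·δd/d)² = (-1×0.00670)² = 4.49e-05
δQ/Q = √(0.0125) = 0.112
Q = 0.253, so δQ = 0.112 × 0.253 = 0.0284.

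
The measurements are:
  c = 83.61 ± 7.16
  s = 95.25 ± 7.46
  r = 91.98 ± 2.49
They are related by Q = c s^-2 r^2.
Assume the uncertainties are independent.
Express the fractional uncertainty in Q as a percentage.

18.7%

Relative error in a monomial: (δQ/Q)² = Σ (nᵢ · δxᵢ/xᵢ)².
  (1·δc/c)² = (1×0.0856)² = 0.00733;  (-2·δs/s)² = (-2×0.0783)² = 0.0245;  (2·δr/r)² = (2×0.0271)² = 0.00293
δQ/Q = √(0.0348) = 0.187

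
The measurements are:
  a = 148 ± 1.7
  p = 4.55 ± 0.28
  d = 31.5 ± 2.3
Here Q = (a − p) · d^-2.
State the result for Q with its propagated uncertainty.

0.145 ± 0.0212

Let u = a − p = 143. δu = √(δa² + δp²) = √(2.89 + 0.0784) = 1.72, so δu/u = 0.0120.
Q is then a monomial in u, d:
δQ/Q = √((δu/u)² + (-2·δd/d)²) = √(0.000144 + 0.0213) = 0.147
Q = 0.145, so δQ = 0.147 × 0.145 = 0.0212.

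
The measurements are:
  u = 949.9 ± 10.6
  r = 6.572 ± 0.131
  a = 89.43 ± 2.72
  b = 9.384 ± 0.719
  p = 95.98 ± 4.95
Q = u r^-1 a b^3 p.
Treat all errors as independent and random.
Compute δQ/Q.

Since Q is a product/quotient, work with relative uncertainties:
  (1·δu/u)² = (1×0.0112)² = 0.000125;  (-1·δr/r)² = (-1×0.0199)² = 0.000397;  (1·δa/a)² = (1×0.0304)² = 0.000925;  (3·δb/b)² = (3×0.0766)² = 0.0528;  (1·δp/p)² = (1×0.0516)² = 0.00266
δQ/Q = √(0.0569) = 0.239

0.239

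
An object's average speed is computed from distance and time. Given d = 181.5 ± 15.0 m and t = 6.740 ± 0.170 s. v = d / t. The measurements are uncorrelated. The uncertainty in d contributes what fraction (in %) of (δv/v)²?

(δv/v)² = (1·δd/d)² + (-1·δt/t)²
  d term: (1×0.0826)² = 0.00683
  t term: (-1×0.0252)² = 0.000636
Total = 0.00747. Share from d = 0.00683/0.00747 = 0.915.

91.5%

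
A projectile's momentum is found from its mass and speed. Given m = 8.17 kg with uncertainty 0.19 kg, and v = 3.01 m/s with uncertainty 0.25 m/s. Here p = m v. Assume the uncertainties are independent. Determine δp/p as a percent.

8.63%

p is a product of powers, so relative uncertainties combine in quadrature:
  (1·δm/m)² = (1×0.0233)² = 0.000541;  (1·δv/v)² = (1×0.0831)² = 0.00690
δp/p = √(0.00744) = 0.0863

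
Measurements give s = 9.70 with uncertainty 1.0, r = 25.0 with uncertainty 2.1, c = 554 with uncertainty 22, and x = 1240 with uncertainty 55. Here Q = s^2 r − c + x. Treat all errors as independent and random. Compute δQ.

Let p = s^2·r = 2350. δp/p = √((2·δs/s)² + (1·δr/r)²) = √(0.0425 + 0.00706) = 0.223, so δp = 524.
Q = p − c + x: δQ = √(δp² + δc² + δx²) = √(2.74e+05 + 484 + 3020) = 527

527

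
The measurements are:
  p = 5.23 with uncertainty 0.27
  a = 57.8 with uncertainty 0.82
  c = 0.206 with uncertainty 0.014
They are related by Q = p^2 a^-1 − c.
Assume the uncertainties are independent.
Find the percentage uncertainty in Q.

19.2%

Let w = p^2·a^-1 = 0.473. δw/w = √((2·δp/p)² + (-1·δa/a)²) = √(0.0107 + 0.000201) = 0.104, so δw = 0.0493.
Q = w − c: δQ = √(δw² + δc²) = √(0.00243 + 0.000196) = 0.0513
Q = 0.267, so δQ/Q = 0.0513/0.267 = 0.192.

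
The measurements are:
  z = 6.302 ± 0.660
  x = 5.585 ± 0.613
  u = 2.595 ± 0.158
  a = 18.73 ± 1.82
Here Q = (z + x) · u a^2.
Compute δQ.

Let w = z + x = 11.89. δw = √(δz² + δx²) = √(0.436 + 0.376) = 0.901, so δw/w = 0.0758.
Q is then a monomial in w, u, a:
δQ/Q = √((δw/w)² + (1·δu/u)² + (2·δa/a)²) = √(0.00574 + 0.00371 + 0.0378) = 0.217
Q = 10820, so δQ = 0.217 × 10820 = 2350.

2350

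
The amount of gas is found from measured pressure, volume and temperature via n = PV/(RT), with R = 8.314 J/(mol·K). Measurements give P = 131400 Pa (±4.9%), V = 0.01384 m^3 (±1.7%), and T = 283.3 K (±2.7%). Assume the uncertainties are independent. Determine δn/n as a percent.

5.85%

Each factor contributes (exponent × relative error)² to (δn/n)²:
  (1·δP/P)² = (1×0.0490)² = 0.00240;  (1·δV/V)² = (1×0.0170)² = 0.000289;  (-1·δT/T)² = (-1×0.0270)² = 0.000729
δn/n = √(0.00342) = 0.0585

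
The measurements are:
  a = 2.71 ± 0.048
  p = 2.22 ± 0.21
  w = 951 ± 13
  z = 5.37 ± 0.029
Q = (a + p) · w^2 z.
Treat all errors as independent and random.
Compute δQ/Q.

0.0518

Let u = a + p = 4.93. δu = √(δa² + δp²) = √(0.00230 + 0.0441) = 0.215, so δu/u = 0.0437.
Q is then a monomial in u, w, z:
δQ/Q = √((δu/u)² + (2·δw/w)² + (1·δz/z)²) = √(0.00191 + 0.000747 + 2.92e-05) = 0.0518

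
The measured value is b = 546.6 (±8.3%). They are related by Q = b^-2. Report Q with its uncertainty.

(3.347 ± 0.556) × 10^-6

Q ∝ b^-2, so δQ/Q = |-2| · δb/b = 2 × 0.0830 = 0.166.
Q = 3.347e-06, so δQ = 0.166 × 3.347e-06 = 5.56e-07.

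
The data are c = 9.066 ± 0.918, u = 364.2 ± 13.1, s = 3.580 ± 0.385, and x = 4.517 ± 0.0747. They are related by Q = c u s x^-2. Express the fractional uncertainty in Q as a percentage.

15.6%

Since Q is a product/quotient, work with relative uncertainties:
  (1·δc/c)² = (1×0.101)² = 0.0103;  (1·δu/u)² = (1×0.0360)² = 0.00129;  (1·δs/s)² = (1×0.108)² = 0.0116;  (-2·δx/x)² = (-2×0.0165)² = 0.00109
δQ/Q = √(0.0242) = 0.156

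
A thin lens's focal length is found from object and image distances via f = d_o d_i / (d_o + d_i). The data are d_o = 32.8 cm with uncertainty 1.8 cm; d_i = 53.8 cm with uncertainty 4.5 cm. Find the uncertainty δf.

0.948 cm

∂f/∂d_o = (d_i/(d_o+d_i))² = 0.386;  ∂f/∂d_i = (d_o/(d_o+d_i))² = 0.143
δf = √((∂f/∂d_o · δd_o)² + (∂f/∂d_i · δd_i)²) = √(0.483 + 0.417) = 0.948 cm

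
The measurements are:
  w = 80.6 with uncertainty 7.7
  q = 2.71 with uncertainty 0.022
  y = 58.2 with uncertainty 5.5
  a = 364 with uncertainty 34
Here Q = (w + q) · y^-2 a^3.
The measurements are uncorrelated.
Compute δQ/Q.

0.350

Let u = w + q = 83.3. δu = √(δw² + δq²) = √(59.3 + 0.000484) = 7.70, so δu/u = 0.0924.
Q is then a monomial in u, y, a:
δQ/Q = √((δu/u)² + (-2·δy/y)² + (3·δa/a)²) = √(0.00854 + 0.0357 + 0.0785) = 0.350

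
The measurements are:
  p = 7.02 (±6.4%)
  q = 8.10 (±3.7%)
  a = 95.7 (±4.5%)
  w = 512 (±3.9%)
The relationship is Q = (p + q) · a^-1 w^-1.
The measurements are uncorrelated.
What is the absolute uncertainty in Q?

Let u = p + q = 15.1. δu = √(δp² + δq²) = √(0.202 + 0.0898) = 0.540, so δu/u = 0.0357.
Q is then a monomial in u, a, w:
δQ/Q = √((δu/u)² + (-1·δa/a)² + (-1·δw/w)²) = √(0.00128 + 0.00202 + 0.00152) = 0.0694
Q = 0.000309, so δQ = 0.0694 × 0.000309 = 2.14e-05.

2.14e-05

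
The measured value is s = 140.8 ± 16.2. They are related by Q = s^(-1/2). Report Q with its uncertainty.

For a monomial Q ∝ s^(-1/2), fractional errors add in quadrature:
  (−½·δs/s)² = (-0.5×0.115)² = 0.00331
δQ/Q = √(0.00331) = 0.0575
Q = 0.08427, so δQ = 0.0575 × 0.08427 = 0.00485.

0.08427 ± 0.00485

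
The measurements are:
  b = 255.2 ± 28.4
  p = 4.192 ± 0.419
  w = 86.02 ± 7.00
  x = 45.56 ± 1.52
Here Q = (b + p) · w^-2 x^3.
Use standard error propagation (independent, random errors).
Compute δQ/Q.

0.220

Let u = b + p = 259.4. δu = √(δb² + δp²) = √(807 + 0.176) = 28.4, so δu/u = 0.109.
Q is then a monomial in u, w, x:
δQ/Q = √((δu/u)² + (-2·δw/w)² + (3·δx/x)²) = √(0.0120 + 0.0265 + 0.0100) = 0.220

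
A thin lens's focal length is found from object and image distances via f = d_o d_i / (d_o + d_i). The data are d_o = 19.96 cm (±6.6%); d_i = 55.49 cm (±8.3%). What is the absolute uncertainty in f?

∂f/∂d_o = (d_i/(d_o+d_i))² = 0.541;  ∂f/∂d_i = (d_o/(d_o+d_i))² = 0.0700
δf = √((∂f/∂d_o · δd_o)² + (∂f/∂d_i · δd_i)²) = √(0.508 + 0.104) = 0.782 cm

0.782 cm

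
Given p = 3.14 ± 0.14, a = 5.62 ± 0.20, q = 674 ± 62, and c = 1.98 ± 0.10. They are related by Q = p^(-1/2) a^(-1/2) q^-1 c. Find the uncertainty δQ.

Relative error in a monomial: (δQ/Q)² = Σ (nᵢ · δxᵢ/xᵢ)².
  (−½·δp/p)² = (-0.5×0.0446)² = 0.000497;  (−½·δa/a)² = (-0.5×0.0356)² = 0.000317;  (-1·δq/q)² = (-1×0.0920)² = 0.00846;  (1·δc/c)² = (1×0.0505)² = 0.00255
δQ/Q = √(0.0118) = 0.109
Q = 0.000699, so δQ = 0.109 × 0.000699 = 7.6e-05.

7.6e-05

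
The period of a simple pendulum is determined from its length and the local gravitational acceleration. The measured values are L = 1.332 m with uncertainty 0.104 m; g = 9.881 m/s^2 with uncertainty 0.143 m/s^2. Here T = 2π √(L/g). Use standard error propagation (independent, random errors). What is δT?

0.0916 s

Products/powers → add relative errors in quadrature, weighted by exponent:
  (½·δL/L)² = (0.5×0.0781)² = 0.00152;  (−½·δg/g)² = (-0.5×0.0145)² = 5.24e-05
δT/T = √(0.00158) = 0.0397
T = 2.307 s, so δT = 0.0397 × 2.307 = 0.0916 s.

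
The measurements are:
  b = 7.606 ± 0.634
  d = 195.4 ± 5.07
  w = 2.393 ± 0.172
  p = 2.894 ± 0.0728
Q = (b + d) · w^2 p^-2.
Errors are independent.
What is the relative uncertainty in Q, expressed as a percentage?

15.4%

Let u = b + d = 203.0. δu = √(δb² + δd²) = √(0.402 + 25.7) = 5.11, so δu/u = 0.0252.
Q is then a monomial in u, w, p:
δQ/Q = √((δu/u)² + (2·δw/w)² + (-2·δp/p)²) = √(0.000633 + 0.0207 + 0.00253) = 0.154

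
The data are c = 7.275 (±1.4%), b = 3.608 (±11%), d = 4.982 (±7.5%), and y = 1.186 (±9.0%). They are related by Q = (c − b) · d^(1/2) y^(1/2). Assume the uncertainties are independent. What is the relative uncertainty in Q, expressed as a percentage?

Let u = c − b = 3.667. δu = √(δc² + δb²) = √(0.0104 + 0.158) = 0.410, so δu/u = 0.112.
Q is then a monomial in u, d, y:
δQ/Q = √((δu/u)² + (½·δd/d)² + (½·δy/y)²) = √(0.0125 + 0.00141 + 0.00202) = 0.126

12.6%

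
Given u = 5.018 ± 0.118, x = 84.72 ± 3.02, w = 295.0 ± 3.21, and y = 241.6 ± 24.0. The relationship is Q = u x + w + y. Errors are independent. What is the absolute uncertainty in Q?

Let p = u·x = 425.1. δp/p = √((1·δu/u)² + (1·δx/x)²) = √(0.000553 + 0.00127) = 0.0427, so δp = 18.2.
Q = p + w + y: δQ = √(δp² + δw² + δy²) = √(330 + 10.3 + 576) = 30.3

30.3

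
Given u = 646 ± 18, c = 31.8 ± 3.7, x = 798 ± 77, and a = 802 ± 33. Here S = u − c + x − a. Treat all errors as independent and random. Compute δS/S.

Absolute uncertainties add in quadrature for a linear combination:
  (δu)² = 324;  (δc)² = 13.7;  (δx)² = 5930;  (δa)² = 1090
δS = √(7360) = 85.8
S = 610, so δS/S = 85.8/610 = 0.141.

0.141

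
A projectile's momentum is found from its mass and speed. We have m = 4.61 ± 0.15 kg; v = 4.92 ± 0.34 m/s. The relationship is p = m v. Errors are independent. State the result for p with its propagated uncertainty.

22.7 ± 1.73 kg·m/s

Products/powers → add relative errors in quadrature, weighted by exponent:
  (1·δm/m)² = (1×0.0325)² = 0.00106;  (1·δv/v)² = (1×0.0691)² = 0.00478
δp/p = √(0.00583) = 0.0764
p = 22.7 kg·m/s, so δp = 0.0764 × 22.7 = 1.73 kg·m/s.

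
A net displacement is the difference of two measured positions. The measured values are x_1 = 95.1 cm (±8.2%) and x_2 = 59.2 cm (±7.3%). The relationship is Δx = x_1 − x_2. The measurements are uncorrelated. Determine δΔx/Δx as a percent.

Δx is a linear combination, so absolute uncertainties add in quadrature:
  (δx_1)² = 60.8;  (δx_2)² = 18.7
δΔx = √(79.5) = 8.92 cm
Δx = 35.9 cm, so δΔx/Δx = 8.92/35.9 = 0.248.

24.8%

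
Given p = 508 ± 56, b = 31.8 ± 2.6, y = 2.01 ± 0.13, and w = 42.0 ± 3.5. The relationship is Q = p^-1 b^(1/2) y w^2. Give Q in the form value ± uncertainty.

Since Q is a product/quotient, work with relative uncertainties:
  (-1·δp/p)² = (-1×0.110)² = 0.0122;  (½·δb/b)² = (0.5×0.0818)² = 0.00167;  (1·δy/y)² = (1×0.0647)² = 0.00418;  (2·δw/w)² = (2×0.0833)² = 0.0278
δQ/Q = √(0.0458) = 0.214
Q = 39.4, so δQ = 0.214 × 39.4 = 8.42.

39.4 ± 8.42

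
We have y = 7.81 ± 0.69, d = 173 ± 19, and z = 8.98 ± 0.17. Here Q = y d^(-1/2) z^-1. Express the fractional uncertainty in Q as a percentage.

Products/powers → add relative errors in quadrature, weighted by exponent:
  (1·δy/y)² = (1×0.0883)² = 0.00781;  (−½·δd/d)² = (-0.5×0.110)² = 0.00302;  (-1·δz/z)² = (-1×0.0189)² = 0.000358
δQ/Q = √(0.0112) = 0.106

10.6%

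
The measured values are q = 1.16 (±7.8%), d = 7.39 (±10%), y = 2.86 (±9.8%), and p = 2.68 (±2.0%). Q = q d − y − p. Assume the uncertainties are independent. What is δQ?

1.12

Let w = q·d = 8.57. δw/w = √((1·δq/q)² + (1·δd/d)²) = √(0.00608 + 0.0100) = 0.127, so δw = 1.09.
Q = w − y − p: δQ = √(δw² + δy² + δp²) = √(1.18 + 0.0786 + 0.00287) = 1.12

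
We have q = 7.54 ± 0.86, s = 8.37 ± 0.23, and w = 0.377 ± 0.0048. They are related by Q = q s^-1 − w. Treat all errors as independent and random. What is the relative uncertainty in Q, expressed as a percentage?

20.2%

Let p = q·s^-1 = 0.901. δp/p = √((1·δq/q)² + (-1·δs/s)²) = √(0.0130 + 0.000755) = 0.117, so δp = 0.106.
Q = p − w: δQ = √(δp² + δw²) = √(0.0112 + 2.3e-05) = 0.106
Q = 0.524, so δQ/Q = 0.106/0.524 = 0.202.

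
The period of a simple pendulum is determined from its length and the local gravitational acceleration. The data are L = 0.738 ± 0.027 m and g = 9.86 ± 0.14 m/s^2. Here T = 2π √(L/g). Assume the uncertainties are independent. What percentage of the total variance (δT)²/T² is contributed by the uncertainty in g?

(δT/T)² = (½·δL/L)² + (−½·δg/g)²
  L term: (0.5×0.0366)² = 0.000335
  g term: (-0.5×0.0142)² = 5.04e-05
Total = 0.000385. Share from g = 5.04e-05/0.000385 = 0.131.

13.1%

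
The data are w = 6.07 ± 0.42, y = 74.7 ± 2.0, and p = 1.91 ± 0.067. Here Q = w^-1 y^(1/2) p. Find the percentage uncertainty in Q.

7.87%

Q is a product of powers, so relative uncertainties combine in quadrature:
  (-1·δw/w)² = (-1×0.0692)² = 0.00479;  (½·δy/y)² = (0.5×0.0268)² = 0.000179;  (1·δp/p)² = (1×0.0351)² = 0.00123
δQ/Q = √(0.00620) = 0.0787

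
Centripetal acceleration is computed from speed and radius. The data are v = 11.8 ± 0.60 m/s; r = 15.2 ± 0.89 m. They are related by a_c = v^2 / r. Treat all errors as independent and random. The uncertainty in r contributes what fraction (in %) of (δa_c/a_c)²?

(δa_c/a_c)² = (2·δv/v)² + (-1·δr/r)²
  v term: (2×0.0508)² = 0.0103
  r term: (-1×0.0586)² = 0.00343
Total = 0.0138. Share from r = 0.00343/0.0138 = 0.249.

24.9%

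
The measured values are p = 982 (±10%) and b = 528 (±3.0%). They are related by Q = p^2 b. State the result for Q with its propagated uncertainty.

(5.09 ± 1.03) × 10^8

Since Q is a product/quotient, work with relative uncertainties:
  (2·δp/p)² = (2×0.100)² = 0.0400;  (1·δb/b)² = (1×0.0300)² = 0.000900
δQ/Q = √(0.0409) = 0.202
Q = 5.09e+08, so δQ = 0.202 × 5.09e+08 = 1.03e+08.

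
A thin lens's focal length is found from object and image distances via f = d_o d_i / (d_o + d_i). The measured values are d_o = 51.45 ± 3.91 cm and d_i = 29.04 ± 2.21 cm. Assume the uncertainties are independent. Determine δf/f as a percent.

5.58%

∂f/∂d_o = (d_i/(d_o+d_i))² = 0.130;  ∂f/∂d_i = (d_o/(d_o+d_i))² = 0.409
δf = √((∂f/∂d_o · δd_o)² + (∂f/∂d_i · δd_i)²) = √(0.259 + 0.815) = 1.04 cm
f = 18.56 cm, so δf/f = 1.04/18.56 = 0.0558.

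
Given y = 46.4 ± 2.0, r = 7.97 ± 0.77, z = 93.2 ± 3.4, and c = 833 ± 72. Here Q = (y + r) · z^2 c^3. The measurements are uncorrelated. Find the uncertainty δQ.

Let u = y + r = 54.4. δu = √(δy² + δr²) = √(4.00 + 0.593) = 2.14, so δu/u = 0.0394.
Q is then a monomial in u, z, c:
δQ/Q = √((δu/u)² + (2·δz/z)² + (3·δc/c)²) = √(0.00155 + 0.00532 + 0.0672) = 0.272
Q = 2.73e+14, so δQ = 0.272 × 2.73e+14 = 7.43e+13.

7.43e+13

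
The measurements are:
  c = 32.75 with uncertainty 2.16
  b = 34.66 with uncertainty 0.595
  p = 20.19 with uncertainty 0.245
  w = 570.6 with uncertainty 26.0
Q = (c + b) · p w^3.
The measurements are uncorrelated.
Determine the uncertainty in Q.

Let u = c + b = 67.41. δu = √(δc² + δb²) = √(4.67 + 0.354) = 2.24, so δu/u = 0.0332.
Q is then a monomial in u, p, w:
δQ/Q = √((δu/u)² + (1·δp/p)² + (3·δw/w)²) = √(0.00110 + 0.000147 + 0.0187) = 0.141
Q = 2.528e+11, so δQ = 0.141 × 2.528e+11 = 3.57e+10.

3.57e+10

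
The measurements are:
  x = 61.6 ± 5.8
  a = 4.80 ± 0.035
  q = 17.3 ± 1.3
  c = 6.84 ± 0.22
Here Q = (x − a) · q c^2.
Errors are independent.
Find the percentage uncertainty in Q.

Let u = x − a = 56.8. δu = √(δx² + δa²) = √(33.6 + 0.00123) = 5.80, so δu/u = 0.102.
Q is then a monomial in u, q, c:
δQ/Q = √((δu/u)² + (1·δq/q)² + (2·δc/c)²) = √(0.0104 + 0.00565 + 0.00414) = 0.142

14.2%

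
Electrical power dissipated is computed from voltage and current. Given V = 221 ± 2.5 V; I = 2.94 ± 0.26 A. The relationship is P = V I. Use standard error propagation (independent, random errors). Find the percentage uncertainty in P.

8.92%

P is a product of powers, so relative uncertainties combine in quadrature:
  (1·δV/V)² = (1×0.0113)² = 0.000128;  (1·δI/I)² = (1×0.0884)² = 0.00782
δP/P = √(0.00795) = 0.0892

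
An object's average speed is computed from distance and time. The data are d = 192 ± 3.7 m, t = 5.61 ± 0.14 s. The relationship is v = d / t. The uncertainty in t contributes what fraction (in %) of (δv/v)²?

62.6%

(δv/v)² = (1·δd/d)² + (-1·δt/t)²
  d term: (1×0.0193)² = 0.000371
  t term: (-1×0.0250)² = 0.000623
Total = 0.000994. Share from t = 0.000623/0.000994 = 0.626.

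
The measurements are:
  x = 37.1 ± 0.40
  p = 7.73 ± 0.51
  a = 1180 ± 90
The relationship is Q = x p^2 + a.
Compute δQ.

Let w = x·p^2 = 2220. δw/w = √((1·δx/x)² + (2·δp/p)²) = √(0.000116 + 0.0174) = 0.132, so δw = 293.
Q = w + a: δQ = √(δw² + δa²) = √(86100 + 8100) = 307

307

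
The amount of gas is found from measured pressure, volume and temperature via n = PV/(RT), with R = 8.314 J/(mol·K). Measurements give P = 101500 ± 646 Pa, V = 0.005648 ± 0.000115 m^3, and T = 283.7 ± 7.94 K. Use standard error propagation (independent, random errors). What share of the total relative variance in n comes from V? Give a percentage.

33.5%

(δn/n)² = (1·δP/P)² + (1·δV/V)² + (-1·δT/T)²
  P term: (1×0.00636)² = 4.05e-05
  V term: (1×0.0204)² = 0.000415
  T term: (-1×0.0280)² = 0.000783
Total = 0.00124. Share from V = 0.000415/0.00124 = 0.335.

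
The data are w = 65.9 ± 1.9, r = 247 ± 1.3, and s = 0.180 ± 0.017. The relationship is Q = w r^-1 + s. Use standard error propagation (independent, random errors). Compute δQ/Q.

0.0419

Let p = w·r^-1 = 0.267. δp/p = √((1·δw/w)² + (-1·δr/r)²) = √(0.000831 + 2.77e-05) = 0.0293, so δp = 0.00782.
Q = p + s: δQ = √(δp² + δs²) = √(6.11e-05 + 0.000289) = 0.0187
Q = 0.447, so δQ/Q = 0.0187/0.447 = 0.0419.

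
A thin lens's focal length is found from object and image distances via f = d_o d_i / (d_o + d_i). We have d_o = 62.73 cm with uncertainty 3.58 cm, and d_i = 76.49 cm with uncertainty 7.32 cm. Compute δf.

∂f/∂d_o = (d_i/(d_o+d_i))² = 0.302;  ∂f/∂d_i = (d_o/(d_o+d_i))² = 0.203
δf = √((∂f/∂d_o · δd_o)² + (∂f/∂d_i · δd_i)²) = √(1.17 + 2.21) = 1.84 cm

1.84 cm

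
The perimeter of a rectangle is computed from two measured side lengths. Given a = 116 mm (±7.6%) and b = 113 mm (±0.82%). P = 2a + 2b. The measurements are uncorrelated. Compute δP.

17.7 mm

For a sum/difference, combine absolute errors in quadrature:
  (2·δa)² = 311;  (2·δb)² = 3.43
δP = √(314) = 17.7 mm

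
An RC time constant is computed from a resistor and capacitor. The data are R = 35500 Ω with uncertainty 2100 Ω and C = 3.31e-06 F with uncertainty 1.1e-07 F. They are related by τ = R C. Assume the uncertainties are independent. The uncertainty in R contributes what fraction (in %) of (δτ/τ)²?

76.0%

(δτ/τ)² = (1·δR/R)² + (1·δC/C)²
  R term: (1×0.0592)² = 0.00350
  C term: (1×0.0332)² = 0.00110
Total = 0.00460. Share from R = 0.00350/0.00460 = 0.760.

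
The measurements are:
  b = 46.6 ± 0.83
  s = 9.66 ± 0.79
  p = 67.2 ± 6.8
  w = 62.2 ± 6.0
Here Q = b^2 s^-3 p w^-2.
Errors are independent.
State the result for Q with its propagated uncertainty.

0.0418 ± 0.0138

Since Q is a product/quotient, work with relative uncertainties:
  (2·δb/b)² = (2×0.0178)² = 0.00127;  (-3·δs/s)² = (-3×0.0818)² = 0.0602;  (1·δp/p)² = (1×0.101)² = 0.0102;  (-2·δw/w)² = (-2×0.0965)² = 0.0372
δQ/Q = √(0.109) = 0.330
Q = 0.0418, so δQ = 0.330 × 0.0418 = 0.0138.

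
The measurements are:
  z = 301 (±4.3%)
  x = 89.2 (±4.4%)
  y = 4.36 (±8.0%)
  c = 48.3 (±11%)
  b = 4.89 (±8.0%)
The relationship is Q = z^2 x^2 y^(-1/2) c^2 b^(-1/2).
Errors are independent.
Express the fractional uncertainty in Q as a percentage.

Since Q is a product/quotient, work with relative uncertainties:
  (2·δz/z)² = (2×0.0430)² = 0.00740;  (2·δx/x)² = (2×0.0440)² = 0.00774;  (−½·δy/y)² = (-0.5×0.0800)² = 0.00160;  (2·δc/c)² = (2×0.110)² = 0.0484;  (−½·δb/b)² = (-0.5×0.0800)² = 0.00160
δQ/Q = √(0.0667) = 0.258

25.8%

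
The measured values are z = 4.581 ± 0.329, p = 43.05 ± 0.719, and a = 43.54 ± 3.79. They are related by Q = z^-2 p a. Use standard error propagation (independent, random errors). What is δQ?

15.1

Relative error in a monomial: (δQ/Q)² = Σ (nᵢ · δxᵢ/xᵢ)².
  (-2·δz/z)² = (-2×0.0718)² = 0.0206;  (1·δp/p)² = (1×0.0167)² = 0.000279;  (1·δa/a)² = (1×0.0870)² = 0.00758
δQ/Q = √(0.0285) = 0.169
Q = 89.32, so δQ = 0.169 × 89.32 = 15.1.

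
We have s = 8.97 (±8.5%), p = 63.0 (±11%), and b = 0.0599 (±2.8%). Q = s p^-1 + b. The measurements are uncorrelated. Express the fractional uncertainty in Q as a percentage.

Let w = s·p^-1 = 0.142. δw/w = √((1·δs/s)² + (-1·δp/p)²) = √(0.00723 + 0.0121) = 0.139, so δw = 0.0198.
Q = w + b: δQ = √(δw² + δb²) = √(0.000392 + 2.81e-06) = 0.0199
Q = 0.202, so δQ/Q = 0.0199/0.202 = 0.0982.

9.82%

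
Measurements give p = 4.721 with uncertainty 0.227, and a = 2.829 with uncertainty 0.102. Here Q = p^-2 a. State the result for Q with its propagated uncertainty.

Relative error in a monomial: (δQ/Q)² = Σ (nᵢ · δxᵢ/xᵢ)².
  (-2·δp/p)² = (-2×0.0481)² = 0.00925;  (1·δa/a)² = (1×0.0361)² = 0.00130
δQ/Q = √(0.0105) = 0.103
Q = 0.1269, so δQ = 0.103 × 0.1269 = 0.0130.

0.1269 ± 0.0130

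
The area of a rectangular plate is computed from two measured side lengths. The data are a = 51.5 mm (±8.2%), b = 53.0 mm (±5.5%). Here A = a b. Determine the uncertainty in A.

270 mm^2

Relative error in a monomial: (δA/A)² = Σ (nᵢ · δxᵢ/xᵢ)².
  (1·δa/a)² = (1×0.0820)² = 0.00672;  (1·δb/b)² = (1×0.0550)² = 0.00302
δA/A = √(0.00975) = 0.0987
A = 2730 mm^2, so δA = 0.0987 × 2730 = 270 mm^2.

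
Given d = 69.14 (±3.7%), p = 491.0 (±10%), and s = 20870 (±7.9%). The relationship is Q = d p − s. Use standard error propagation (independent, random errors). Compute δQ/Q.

0.304

Let w = d·p = 33950. δw/w = √((1·δd/d)² + (1·δp/p)²) = √(0.00137 + 0.0100) = 0.107, so δw = 3620.
Q = w − s: δQ = √(δw² + δs²) = √(1.31e+07 + 2.72e+06) = 3980
Q = 13080, so δQ/Q = 3980/13080 = 0.304.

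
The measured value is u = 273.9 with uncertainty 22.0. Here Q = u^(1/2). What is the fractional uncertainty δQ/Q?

0.0402

Since Q is a product/quotient, work with relative uncertainties:
  (½·δu/u)² = (0.5×0.0803)² = 0.00161
δQ/Q = √(0.00161) = 0.0402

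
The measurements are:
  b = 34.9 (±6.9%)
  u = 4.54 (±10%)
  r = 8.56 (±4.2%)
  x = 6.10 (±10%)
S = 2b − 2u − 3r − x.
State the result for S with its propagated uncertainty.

For a sum/difference, combine absolute errors in quadrature:
  (2·δb)² = 23.2;  (2·δu)² = 0.824;  (3·δr)² = 1.16;  (δx)² = 0.372
δS = √(25.6) = 5.06
S = 28.9.

28.9 ± 5.06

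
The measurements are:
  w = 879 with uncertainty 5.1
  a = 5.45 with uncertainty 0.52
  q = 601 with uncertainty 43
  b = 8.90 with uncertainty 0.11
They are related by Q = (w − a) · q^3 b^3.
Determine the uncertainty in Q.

Let u = w − a = 874. δu = √(δw² + δa²) = √(26.0 + 0.270) = 5.13, so δu/u = 0.00587.
Q is then a monomial in u, q, b:
δQ/Q = √((δu/u)² + (3·δq/q)² + (3·δb/b)²) = √(3.44e-05 + 0.0461 + 0.00137) = 0.218
Q = 1.34e+14, so δQ = 0.218 × 1.34e+14 = 2.91e+13.

2.91e+13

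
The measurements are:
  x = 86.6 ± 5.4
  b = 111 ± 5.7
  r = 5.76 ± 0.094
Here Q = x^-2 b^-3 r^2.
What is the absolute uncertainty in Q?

Each factor contributes (exponent × relative error)² to (δQ/Q)²:
  (-2·δx/x)² = (-2×0.0624)² = 0.0156;  (-3·δb/b)² = (-3×0.0514)² = 0.0237;  (2·δr/r)² = (2×0.0163)² = 0.00107
δQ/Q = √(0.0404) = 0.201
Q = 3.23e-09, so δQ = 0.201 × 3.23e-09 = 6.5e-10.

6.5e-10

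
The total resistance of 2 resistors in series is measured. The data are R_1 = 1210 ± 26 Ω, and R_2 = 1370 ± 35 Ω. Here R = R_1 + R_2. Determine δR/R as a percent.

1.69%

Each term contributes (cᵢ δxᵢ)² to (δR)²:
  (δR_1)² = 676;  (δR_2)² = 1220
δR = √(1900) = 43.6 Ω
R = 2580 Ω, so δR/R = 43.6/2580 = 0.0169.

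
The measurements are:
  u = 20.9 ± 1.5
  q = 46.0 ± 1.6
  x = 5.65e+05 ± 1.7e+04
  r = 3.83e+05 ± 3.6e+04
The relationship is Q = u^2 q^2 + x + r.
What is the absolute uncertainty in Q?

1.53e+05

Let p = u^2·q^2 = 9.24e+05. δp/p = √((2·δu/u)² + (2·δq/q)²) = √(0.0206 + 0.00484) = 0.160, so δp = 1.47e+05.
Q = p + x + r: δQ = √(δp² + δx² + δr²) = √(2.17e+10 + 2.89e+08 + 1.3e+09) = 1.53e+05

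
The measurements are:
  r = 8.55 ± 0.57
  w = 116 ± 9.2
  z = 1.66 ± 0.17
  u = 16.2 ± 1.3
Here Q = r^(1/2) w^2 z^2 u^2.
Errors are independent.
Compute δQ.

8.72e+06

For a monomial Q ∝ r^(1/2), w^2, z^2, u^2, fractional errors add in quadrature:
  (½·δr/r)² = (0.5×0.0667)² = 0.00111;  (2·δw/w)² = (2×0.0793)² = 0.0252;  (2·δz/z)² = (2×0.102)² = 0.0420;  (2·δu/u)² = (2×0.0802)² = 0.0258
δQ/Q = √(0.0940) = 0.307
Q = 2.85e+07, so δQ = 0.307 × 2.85e+07 = 8.72e+06.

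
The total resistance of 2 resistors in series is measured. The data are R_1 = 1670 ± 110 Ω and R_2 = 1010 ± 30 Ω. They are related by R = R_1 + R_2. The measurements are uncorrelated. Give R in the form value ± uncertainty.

2680 ± 114 Ω

Sums and differences: (δR)² = Σ (cᵢ δxᵢ)².
  (δR_1)² = 12100;  (δR_2)² = 900
δR = √(13000) = 114 Ω
R = 2680 Ω.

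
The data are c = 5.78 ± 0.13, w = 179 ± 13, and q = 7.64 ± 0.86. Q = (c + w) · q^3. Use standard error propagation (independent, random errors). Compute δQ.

Let u = c + w = 185. δu = √(δc² + δw²) = √(0.0169 + 169) = 13.0, so δu/u = 0.0704.
Q is then a monomial in u, q:
δQ/Q = √((δu/u)² + (3·δq/q)²) = √(0.00495 + 0.114) = 0.345
Q = 82400, so δQ = 0.345 × 82400 = 28400.

28400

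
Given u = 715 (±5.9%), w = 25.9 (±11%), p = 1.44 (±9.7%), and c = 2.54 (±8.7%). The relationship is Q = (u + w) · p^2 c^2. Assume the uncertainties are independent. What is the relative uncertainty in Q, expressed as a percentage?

Let h = u + w = 741. δh = √(δu² + δw²) = √(1780 + 8.12) = 42.3, so δh/h = 0.0571.
Q is then a monomial in h, p, c:
δQ/Q = √((δh/h)² + (2·δp/p)² + (2·δc/c)²) = √(0.00326 + 0.0376 + 0.0303) = 0.267

26.7%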